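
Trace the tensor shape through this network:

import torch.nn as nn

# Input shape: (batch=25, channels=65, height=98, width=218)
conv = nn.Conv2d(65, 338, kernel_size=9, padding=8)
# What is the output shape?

Input shape: (25, 65, 98, 218)
Output shape: (25, 338, 106, 226)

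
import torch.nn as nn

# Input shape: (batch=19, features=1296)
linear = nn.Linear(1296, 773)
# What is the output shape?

Input shape: (19, 1296)
Output shape: (19, 773)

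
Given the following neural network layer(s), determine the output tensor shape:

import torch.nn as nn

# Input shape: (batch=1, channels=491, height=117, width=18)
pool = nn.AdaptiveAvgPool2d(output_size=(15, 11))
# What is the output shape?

Input shape: (1, 491, 117, 18)
Output shape: (1, 491, 15, 11)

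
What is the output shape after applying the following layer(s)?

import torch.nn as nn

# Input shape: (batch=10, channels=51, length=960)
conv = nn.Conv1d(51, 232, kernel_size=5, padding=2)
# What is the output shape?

Input shape: (10, 51, 960)
Output shape: (10, 232, 960)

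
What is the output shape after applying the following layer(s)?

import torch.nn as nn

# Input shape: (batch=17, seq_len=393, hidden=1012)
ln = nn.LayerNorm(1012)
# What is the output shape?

Input shape: (17, 393, 1012)
Output shape: (17, 393, 1012)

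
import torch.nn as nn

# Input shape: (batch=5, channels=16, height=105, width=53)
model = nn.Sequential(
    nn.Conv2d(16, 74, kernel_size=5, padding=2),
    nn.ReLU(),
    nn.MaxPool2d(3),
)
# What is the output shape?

Input shape: (5, 16, 105, 53)
  -> after Conv2d: (5, 74, 105, 53)
  -> after ReLU: (5, 74, 105, 53)
Output shape: (5, 74, 35, 17)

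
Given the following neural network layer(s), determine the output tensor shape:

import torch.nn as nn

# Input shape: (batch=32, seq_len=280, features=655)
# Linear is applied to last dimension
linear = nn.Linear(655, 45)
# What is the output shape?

Input shape: (32, 280, 655)
Output shape: (32, 280, 45)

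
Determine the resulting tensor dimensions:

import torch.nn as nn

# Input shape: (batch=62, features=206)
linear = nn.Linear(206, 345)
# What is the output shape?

Input shape: (62, 206)
Output shape: (62, 345)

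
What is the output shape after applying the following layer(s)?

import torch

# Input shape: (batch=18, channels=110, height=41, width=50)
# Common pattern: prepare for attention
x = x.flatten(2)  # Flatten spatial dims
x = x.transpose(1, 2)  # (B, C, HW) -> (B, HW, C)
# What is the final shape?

Input shape: (18, 110, 41, 50)
  -> after flatten(2): (18, 110, 2050)
Output shape: (18, 2050, 110)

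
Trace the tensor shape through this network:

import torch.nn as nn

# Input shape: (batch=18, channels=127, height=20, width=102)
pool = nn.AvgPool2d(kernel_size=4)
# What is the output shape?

Input shape: (18, 127, 20, 102)
Output shape: (18, 127, 5, 25)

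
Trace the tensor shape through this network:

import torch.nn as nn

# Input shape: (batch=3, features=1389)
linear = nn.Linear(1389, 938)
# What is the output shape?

Input shape: (3, 1389)
Output shape: (3, 938)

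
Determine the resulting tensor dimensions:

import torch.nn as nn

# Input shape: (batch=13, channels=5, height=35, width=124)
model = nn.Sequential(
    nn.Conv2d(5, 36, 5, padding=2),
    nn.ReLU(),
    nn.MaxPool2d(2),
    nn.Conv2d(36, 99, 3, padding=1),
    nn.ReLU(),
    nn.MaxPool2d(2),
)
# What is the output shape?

Input shape: (13, 5, 35, 124)
  -> after first Conv2d: (13, 36, 35, 124)
  -> after first MaxPool2d: (13, 36, 17, 62)
  -> after second Conv2d: (13, 99, 17, 62)
Output shape: (13, 99, 8, 31)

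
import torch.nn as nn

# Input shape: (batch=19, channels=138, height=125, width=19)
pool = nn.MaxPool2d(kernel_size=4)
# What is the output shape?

Input shape: (19, 138, 125, 19)
Output shape: (19, 138, 31, 4)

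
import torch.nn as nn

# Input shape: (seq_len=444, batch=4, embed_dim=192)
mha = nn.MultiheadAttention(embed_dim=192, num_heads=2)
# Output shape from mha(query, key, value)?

Input shape: (444, 4, 192)
Output shape: (444, 4, 192)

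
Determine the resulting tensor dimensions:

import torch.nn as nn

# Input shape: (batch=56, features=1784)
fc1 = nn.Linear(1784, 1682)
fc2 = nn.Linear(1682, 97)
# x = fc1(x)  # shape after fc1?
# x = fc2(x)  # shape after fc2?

Input shape: (56, 1784)
  -> after fc1: (56, 1682)
Output shape: (56, 97)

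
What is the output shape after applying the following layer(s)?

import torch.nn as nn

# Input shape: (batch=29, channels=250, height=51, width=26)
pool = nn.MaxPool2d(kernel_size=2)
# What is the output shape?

Input shape: (29, 250, 51, 26)
Output shape: (29, 250, 25, 13)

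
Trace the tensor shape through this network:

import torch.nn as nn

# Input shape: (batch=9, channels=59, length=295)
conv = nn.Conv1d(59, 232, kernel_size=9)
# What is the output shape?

Input shape: (9, 59, 295)
Output shape: (9, 232, 287)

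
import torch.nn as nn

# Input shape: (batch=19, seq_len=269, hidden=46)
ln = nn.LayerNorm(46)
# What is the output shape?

Input shape: (19, 269, 46)
Output shape: (19, 269, 46)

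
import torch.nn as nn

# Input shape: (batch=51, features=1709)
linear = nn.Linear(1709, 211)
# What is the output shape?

Input shape: (51, 1709)
Output shape: (51, 211)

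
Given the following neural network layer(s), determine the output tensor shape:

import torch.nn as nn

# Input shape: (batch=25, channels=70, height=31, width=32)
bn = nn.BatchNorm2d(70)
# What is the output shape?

Input shape: (25, 70, 31, 32)
Output shape: (25, 70, 31, 32)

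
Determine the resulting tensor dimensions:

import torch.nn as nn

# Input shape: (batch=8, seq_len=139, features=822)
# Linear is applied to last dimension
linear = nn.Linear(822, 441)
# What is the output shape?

Input shape: (8, 139, 822)
Output shape: (8, 139, 441)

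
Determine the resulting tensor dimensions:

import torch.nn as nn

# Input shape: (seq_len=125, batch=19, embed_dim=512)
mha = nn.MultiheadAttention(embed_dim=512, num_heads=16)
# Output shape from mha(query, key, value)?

Input shape: (125, 19, 512)
Output shape: (125, 19, 512)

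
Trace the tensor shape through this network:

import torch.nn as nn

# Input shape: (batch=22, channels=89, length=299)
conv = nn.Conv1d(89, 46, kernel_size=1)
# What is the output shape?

Input shape: (22, 89, 299)
Output shape: (22, 46, 299)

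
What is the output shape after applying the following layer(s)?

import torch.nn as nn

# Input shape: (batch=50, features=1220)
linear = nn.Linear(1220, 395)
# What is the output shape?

Input shape: (50, 1220)
Output shape: (50, 395)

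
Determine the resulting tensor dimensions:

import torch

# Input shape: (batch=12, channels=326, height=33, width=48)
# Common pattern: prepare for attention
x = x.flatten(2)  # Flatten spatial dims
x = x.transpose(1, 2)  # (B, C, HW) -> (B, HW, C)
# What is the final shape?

Input shape: (12, 326, 33, 48)
  -> after flatten(2): (12, 326, 1584)
Output shape: (12, 1584, 326)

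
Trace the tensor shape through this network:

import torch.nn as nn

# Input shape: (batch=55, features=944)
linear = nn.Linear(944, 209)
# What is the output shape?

Input shape: (55, 944)
Output shape: (55, 209)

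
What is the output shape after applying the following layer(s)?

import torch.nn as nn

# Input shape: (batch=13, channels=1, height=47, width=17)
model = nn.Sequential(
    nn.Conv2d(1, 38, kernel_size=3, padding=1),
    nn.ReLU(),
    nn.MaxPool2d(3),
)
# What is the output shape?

Input shape: (13, 1, 47, 17)
  -> after Conv2d: (13, 38, 47, 17)
  -> after ReLU: (13, 38, 47, 17)
Output shape: (13, 38, 15, 5)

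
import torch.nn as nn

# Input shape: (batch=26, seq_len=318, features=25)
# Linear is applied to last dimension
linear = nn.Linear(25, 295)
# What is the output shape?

Input shape: (26, 318, 25)
Output shape: (26, 318, 295)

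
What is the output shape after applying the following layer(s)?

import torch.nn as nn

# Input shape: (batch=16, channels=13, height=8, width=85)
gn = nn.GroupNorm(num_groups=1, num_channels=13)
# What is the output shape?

Input shape: (16, 13, 8, 85)
Output shape: (16, 13, 8, 85)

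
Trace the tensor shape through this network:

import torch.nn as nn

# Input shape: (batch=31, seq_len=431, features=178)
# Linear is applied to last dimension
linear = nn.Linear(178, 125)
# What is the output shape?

Input shape: (31, 431, 178)
Output shape: (31, 431, 125)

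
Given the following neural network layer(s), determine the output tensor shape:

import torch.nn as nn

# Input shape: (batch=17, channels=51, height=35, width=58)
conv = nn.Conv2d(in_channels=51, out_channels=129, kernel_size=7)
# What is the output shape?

Input shape: (17, 51, 35, 58)
Output shape: (17, 129, 29, 52)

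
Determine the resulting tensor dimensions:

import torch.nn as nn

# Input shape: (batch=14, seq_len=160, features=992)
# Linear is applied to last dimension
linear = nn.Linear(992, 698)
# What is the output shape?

Input shape: (14, 160, 992)
Output shape: (14, 160, 698)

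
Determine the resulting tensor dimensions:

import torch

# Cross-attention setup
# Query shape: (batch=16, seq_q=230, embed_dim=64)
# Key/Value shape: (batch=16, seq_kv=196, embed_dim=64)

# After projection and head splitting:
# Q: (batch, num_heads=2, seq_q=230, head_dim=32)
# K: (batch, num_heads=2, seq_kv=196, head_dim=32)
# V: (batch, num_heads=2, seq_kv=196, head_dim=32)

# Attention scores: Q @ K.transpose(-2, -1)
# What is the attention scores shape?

Input shape: (16, 230, 64)
Output shape: (16, 2, 230, 196)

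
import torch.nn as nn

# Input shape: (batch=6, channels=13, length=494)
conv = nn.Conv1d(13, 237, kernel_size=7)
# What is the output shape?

Input shape: (6, 13, 494)
Output shape: (6, 237, 488)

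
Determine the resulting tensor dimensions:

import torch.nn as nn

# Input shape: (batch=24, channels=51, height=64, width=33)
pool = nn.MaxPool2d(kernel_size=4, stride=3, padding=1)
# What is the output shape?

Input shape: (24, 51, 64, 33)
Output shape: (24, 51, 21, 11)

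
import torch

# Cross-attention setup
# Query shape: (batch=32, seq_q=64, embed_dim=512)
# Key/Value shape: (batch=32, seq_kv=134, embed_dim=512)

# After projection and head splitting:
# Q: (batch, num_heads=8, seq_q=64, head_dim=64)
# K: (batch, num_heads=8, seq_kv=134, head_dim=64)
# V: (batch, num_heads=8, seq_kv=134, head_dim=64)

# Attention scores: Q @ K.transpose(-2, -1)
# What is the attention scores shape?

Input shape: (32, 64, 512)
Output shape: (32, 8, 64, 134)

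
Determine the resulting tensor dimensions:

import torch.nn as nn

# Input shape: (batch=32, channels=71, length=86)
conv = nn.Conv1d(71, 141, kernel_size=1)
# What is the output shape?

Input shape: (32, 71, 86)
Output shape: (32, 141, 86)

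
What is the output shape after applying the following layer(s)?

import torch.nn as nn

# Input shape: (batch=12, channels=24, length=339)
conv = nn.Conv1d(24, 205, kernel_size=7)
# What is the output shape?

Input shape: (12, 24, 339)
Output shape: (12, 205, 333)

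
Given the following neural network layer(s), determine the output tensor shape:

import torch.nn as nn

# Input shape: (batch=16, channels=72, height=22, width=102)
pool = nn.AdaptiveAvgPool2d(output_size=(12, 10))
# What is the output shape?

Input shape: (16, 72, 22, 102)
Output shape: (16, 72, 12, 10)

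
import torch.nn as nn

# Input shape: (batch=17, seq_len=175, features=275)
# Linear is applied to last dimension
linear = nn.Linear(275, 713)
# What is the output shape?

Input shape: (17, 175, 275)
Output shape: (17, 175, 713)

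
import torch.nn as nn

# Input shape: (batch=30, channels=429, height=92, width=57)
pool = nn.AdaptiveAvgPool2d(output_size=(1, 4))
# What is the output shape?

Input shape: (30, 429, 92, 57)
Output shape: (30, 429, 1, 4)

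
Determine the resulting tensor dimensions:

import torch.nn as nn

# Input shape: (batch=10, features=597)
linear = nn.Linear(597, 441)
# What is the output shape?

Input shape: (10, 597)
Output shape: (10, 441)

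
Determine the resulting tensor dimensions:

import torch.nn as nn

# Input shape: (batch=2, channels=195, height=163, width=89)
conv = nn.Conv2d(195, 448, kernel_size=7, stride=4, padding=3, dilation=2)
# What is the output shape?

Input shape: (2, 195, 163, 89)
Output shape: (2, 448, 40, 21)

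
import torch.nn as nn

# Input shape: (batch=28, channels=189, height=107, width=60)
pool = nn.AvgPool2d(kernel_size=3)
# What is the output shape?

Input shape: (28, 189, 107, 60)
Output shape: (28, 189, 35, 20)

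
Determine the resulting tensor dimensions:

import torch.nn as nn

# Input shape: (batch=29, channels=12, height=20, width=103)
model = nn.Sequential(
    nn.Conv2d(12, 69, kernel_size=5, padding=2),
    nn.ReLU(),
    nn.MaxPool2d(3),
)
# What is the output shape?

Input shape: (29, 12, 20, 103)
  -> after Conv2d: (29, 69, 20, 103)
  -> after ReLU: (29, 69, 20, 103)
Output shape: (29, 69, 6, 34)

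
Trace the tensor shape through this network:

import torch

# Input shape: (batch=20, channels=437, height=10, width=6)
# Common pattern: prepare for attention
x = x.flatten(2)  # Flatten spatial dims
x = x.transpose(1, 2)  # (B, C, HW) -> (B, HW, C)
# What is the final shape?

Input shape: (20, 437, 10, 6)
  -> after flatten(2): (20, 437, 60)
Output shape: (20, 60, 437)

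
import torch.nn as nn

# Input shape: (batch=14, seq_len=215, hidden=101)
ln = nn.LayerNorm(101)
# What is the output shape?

Input shape: (14, 215, 101)
Output shape: (14, 215, 101)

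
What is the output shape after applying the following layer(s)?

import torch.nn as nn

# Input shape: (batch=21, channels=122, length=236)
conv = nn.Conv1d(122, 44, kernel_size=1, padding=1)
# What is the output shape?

Input shape: (21, 122, 236)
Output shape: (21, 44, 238)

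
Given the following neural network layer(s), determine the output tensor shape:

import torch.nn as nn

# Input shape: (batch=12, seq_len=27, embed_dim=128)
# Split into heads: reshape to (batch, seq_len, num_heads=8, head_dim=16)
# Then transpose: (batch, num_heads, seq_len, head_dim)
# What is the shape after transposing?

Input shape: (12, 27, 128)
  -> after reshape: (12, 27, 8, 16)
Output shape: (12, 8, 27, 16)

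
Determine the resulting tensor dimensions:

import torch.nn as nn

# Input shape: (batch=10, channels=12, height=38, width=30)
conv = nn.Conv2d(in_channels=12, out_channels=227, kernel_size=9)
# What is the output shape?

Input shape: (10, 12, 38, 30)
Output shape: (10, 227, 30, 22)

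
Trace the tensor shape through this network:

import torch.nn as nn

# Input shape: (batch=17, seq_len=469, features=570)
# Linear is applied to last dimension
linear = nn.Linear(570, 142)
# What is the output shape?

Input shape: (17, 469, 570)
Output shape: (17, 469, 142)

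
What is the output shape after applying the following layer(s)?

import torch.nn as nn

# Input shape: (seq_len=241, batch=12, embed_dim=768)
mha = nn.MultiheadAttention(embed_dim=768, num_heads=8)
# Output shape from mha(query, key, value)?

Input shape: (241, 12, 768)
Output shape: (241, 12, 768)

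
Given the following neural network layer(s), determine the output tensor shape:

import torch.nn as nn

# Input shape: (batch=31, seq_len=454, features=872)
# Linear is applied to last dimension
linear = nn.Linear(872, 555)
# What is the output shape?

Input shape: (31, 454, 872)
Output shape: (31, 454, 555)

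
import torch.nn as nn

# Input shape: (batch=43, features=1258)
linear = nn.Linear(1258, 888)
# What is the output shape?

Input shape: (43, 1258)
Output shape: (43, 888)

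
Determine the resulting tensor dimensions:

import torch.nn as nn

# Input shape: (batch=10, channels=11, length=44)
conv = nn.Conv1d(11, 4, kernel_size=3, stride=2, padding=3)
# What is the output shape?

Input shape: (10, 11, 44)
Output shape: (10, 4, 24)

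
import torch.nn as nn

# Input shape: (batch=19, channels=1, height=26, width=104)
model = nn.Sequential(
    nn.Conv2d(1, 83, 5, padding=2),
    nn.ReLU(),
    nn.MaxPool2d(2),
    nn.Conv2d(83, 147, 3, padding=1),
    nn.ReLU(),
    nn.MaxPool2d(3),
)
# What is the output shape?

Input shape: (19, 1, 26, 104)
  -> after first Conv2d: (19, 83, 26, 104)
  -> after first MaxPool2d: (19, 83, 13, 52)
  -> after second Conv2d: (19, 147, 13, 52)
Output shape: (19, 147, 4, 17)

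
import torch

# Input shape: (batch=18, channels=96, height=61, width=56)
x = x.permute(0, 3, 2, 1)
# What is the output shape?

Input shape: (18, 96, 61, 56)
Output shape: (18, 56, 61, 96)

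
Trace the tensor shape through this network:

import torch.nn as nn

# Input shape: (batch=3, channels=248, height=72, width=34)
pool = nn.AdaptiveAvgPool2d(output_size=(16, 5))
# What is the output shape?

Input shape: (3, 248, 72, 34)
Output shape: (3, 248, 16, 5)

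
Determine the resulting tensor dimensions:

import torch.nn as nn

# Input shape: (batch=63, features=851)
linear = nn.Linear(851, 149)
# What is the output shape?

Input shape: (63, 851)
Output shape: (63, 149)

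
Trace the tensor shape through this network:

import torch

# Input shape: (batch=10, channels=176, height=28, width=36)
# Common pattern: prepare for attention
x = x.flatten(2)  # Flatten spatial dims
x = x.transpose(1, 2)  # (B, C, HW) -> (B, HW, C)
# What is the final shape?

Input shape: (10, 176, 28, 36)
  -> after flatten(2): (10, 176, 1008)
Output shape: (10, 1008, 176)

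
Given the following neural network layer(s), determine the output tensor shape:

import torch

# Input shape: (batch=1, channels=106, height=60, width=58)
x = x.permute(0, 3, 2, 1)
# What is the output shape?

Input shape: (1, 106, 60, 58)
Output shape: (1, 58, 60, 106)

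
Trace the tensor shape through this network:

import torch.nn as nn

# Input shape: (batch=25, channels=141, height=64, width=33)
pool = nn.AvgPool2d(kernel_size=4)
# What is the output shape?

Input shape: (25, 141, 64, 33)
Output shape: (25, 141, 16, 8)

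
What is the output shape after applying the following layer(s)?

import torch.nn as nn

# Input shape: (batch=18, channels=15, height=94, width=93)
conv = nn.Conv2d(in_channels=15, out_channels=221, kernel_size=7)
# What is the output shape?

Input shape: (18, 15, 94, 93)
Output shape: (18, 221, 88, 87)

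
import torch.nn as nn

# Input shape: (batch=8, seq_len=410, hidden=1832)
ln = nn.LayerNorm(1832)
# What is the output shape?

Input shape: (8, 410, 1832)
Output shape: (8, 410, 1832)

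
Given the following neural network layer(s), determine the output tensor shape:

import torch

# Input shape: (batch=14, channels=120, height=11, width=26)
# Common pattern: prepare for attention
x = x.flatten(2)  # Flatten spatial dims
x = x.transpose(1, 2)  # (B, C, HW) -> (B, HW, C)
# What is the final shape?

Input shape: (14, 120, 11, 26)
  -> after flatten(2): (14, 120, 286)
Output shape: (14, 286, 120)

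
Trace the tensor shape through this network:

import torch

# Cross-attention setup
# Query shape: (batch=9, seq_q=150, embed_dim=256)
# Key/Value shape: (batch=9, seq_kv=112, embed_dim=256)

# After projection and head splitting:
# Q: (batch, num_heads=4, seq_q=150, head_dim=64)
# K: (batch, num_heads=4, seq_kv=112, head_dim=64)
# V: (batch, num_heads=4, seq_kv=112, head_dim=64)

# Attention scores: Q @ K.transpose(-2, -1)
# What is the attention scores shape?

Input shape: (9, 150, 256)
Output shape: (9, 4, 150, 112)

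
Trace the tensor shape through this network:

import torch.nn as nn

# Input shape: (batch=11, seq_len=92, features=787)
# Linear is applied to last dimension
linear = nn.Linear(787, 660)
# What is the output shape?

Input shape: (11, 92, 787)
Output shape: (11, 92, 660)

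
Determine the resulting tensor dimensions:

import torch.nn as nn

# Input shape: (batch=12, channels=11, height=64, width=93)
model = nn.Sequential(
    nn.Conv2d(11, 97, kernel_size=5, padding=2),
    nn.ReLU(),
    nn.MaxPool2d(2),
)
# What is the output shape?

Input shape: (12, 11, 64, 93)
  -> after Conv2d: (12, 97, 64, 93)
  -> after ReLU: (12, 97, 64, 93)
Output shape: (12, 97, 32, 46)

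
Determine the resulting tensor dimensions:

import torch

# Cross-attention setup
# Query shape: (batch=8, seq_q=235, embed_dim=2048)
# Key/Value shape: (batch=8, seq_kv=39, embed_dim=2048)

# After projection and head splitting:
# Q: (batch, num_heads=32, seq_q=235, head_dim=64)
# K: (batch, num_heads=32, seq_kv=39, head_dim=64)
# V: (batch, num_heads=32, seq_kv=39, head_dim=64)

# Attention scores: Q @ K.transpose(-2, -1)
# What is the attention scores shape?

Input shape: (8, 235, 2048)
Output shape: (8, 32, 235, 39)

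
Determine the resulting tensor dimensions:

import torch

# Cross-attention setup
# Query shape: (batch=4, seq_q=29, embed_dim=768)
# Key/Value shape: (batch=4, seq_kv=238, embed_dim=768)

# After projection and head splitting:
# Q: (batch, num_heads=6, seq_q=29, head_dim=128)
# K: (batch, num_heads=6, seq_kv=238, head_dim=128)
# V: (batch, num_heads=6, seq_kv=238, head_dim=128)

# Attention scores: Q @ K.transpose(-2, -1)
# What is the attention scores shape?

Input shape: (4, 29, 768)
Output shape: (4, 6, 29, 238)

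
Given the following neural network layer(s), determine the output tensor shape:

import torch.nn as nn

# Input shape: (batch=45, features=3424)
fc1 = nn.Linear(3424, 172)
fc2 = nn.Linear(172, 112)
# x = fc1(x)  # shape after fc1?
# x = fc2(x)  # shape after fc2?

Input shape: (45, 3424)
  -> after fc1: (45, 172)
Output shape: (45, 112)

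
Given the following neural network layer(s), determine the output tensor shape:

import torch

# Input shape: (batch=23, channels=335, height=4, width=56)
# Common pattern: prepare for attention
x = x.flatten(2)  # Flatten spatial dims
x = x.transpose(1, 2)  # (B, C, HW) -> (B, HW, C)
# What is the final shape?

Input shape: (23, 335, 4, 56)
  -> after flatten(2): (23, 335, 224)
Output shape: (23, 224, 335)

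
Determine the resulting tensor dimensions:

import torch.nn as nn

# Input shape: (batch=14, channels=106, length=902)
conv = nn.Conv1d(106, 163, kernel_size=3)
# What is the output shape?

Input shape: (14, 106, 902)
Output shape: (14, 163, 900)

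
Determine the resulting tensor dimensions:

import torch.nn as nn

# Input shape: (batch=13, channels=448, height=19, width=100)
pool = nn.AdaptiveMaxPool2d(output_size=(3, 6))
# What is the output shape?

Input shape: (13, 448, 19, 100)
Output shape: (13, 448, 3, 6)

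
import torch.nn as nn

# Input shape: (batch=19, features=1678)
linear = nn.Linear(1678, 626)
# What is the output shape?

Input shape: (19, 1678)
Output shape: (19, 626)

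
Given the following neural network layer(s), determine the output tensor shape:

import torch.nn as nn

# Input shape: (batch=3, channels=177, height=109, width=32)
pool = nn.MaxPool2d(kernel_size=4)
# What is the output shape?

Input shape: (3, 177, 109, 32)
Output shape: (3, 177, 27, 8)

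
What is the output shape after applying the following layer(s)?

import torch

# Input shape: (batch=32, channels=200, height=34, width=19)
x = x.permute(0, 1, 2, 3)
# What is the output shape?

Input shape: (32, 200, 34, 19)
Output shape: (32, 200, 34, 19)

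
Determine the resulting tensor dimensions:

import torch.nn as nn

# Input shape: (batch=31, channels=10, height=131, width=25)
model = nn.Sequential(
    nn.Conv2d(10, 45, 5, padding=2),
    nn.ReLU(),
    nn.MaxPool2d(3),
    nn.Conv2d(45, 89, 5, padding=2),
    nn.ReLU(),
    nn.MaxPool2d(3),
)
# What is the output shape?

Input shape: (31, 10, 131, 25)
  -> after first Conv2d: (31, 45, 131, 25)
  -> after first MaxPool2d: (31, 45, 43, 8)
  -> after second Conv2d: (31, 89, 43, 8)
Output shape: (31, 89, 14, 2)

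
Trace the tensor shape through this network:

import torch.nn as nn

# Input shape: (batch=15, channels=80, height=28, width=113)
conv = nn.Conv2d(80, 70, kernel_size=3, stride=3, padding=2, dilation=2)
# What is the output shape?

Input shape: (15, 80, 28, 113)
Output shape: (15, 70, 10, 38)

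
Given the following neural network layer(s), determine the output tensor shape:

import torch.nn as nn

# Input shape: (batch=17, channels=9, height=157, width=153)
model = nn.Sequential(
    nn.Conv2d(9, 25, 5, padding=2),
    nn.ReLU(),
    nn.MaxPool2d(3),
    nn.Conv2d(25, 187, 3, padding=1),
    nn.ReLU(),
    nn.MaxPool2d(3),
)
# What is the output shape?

Input shape: (17, 9, 157, 153)
  -> after first Conv2d: (17, 25, 157, 153)
  -> after first MaxPool2d: (17, 25, 52, 51)
  -> after second Conv2d: (17, 187, 52, 51)
Output shape: (17, 187, 17, 17)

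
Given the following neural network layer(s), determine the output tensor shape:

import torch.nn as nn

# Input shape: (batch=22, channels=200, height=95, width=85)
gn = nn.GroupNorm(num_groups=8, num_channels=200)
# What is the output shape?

Input shape: (22, 200, 95, 85)
Output shape: (22, 200, 95, 85)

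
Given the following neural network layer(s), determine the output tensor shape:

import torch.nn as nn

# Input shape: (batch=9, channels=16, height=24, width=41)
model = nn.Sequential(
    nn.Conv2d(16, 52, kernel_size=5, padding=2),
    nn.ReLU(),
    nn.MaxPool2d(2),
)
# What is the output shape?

Input shape: (9, 16, 24, 41)
  -> after Conv2d: (9, 52, 24, 41)
  -> after ReLU: (9, 52, 24, 41)
Output shape: (9, 52, 12, 20)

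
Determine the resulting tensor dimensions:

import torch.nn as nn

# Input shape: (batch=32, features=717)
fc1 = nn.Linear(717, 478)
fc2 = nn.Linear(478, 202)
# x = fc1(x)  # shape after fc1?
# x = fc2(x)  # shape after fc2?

Input shape: (32, 717)
  -> after fc1: (32, 478)
Output shape: (32, 202)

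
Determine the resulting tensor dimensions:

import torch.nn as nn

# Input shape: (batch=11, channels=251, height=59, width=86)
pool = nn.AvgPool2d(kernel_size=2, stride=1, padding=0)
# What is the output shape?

Input shape: (11, 251, 59, 86)
Output shape: (11, 251, 58, 85)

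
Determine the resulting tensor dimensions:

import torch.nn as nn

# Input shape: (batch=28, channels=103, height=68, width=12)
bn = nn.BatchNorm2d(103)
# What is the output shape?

Input shape: (28, 103, 68, 12)
Output shape: (28, 103, 68, 12)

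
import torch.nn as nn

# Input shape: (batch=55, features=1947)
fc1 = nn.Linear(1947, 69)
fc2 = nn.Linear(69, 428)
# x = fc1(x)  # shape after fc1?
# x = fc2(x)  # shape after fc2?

Input shape: (55, 1947)
  -> after fc1: (55, 69)
Output shape: (55, 428)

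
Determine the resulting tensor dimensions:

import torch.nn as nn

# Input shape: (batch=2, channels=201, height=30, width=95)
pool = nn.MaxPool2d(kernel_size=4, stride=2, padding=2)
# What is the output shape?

Input shape: (2, 201, 30, 95)
Output shape: (2, 201, 16, 48)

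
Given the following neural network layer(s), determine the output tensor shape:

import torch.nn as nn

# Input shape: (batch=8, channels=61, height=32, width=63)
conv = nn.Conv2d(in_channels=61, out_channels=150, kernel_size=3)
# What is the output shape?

Input shape: (8, 61, 32, 63)
Output shape: (8, 150, 30, 61)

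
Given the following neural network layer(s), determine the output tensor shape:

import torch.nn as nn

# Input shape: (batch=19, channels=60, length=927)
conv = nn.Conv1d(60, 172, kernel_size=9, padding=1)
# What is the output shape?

Input shape: (19, 60, 927)
Output shape: (19, 172, 921)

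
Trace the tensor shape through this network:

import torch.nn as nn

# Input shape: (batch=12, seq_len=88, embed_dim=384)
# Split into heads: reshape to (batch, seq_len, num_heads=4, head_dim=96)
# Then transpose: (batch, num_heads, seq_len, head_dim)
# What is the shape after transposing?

Input shape: (12, 88, 384)
  -> after reshape: (12, 88, 4, 96)
Output shape: (12, 4, 88, 96)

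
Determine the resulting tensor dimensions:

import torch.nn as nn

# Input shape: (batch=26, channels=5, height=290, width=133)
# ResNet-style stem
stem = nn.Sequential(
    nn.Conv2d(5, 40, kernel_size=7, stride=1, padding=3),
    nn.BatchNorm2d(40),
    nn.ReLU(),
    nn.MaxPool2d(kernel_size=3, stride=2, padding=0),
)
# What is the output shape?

Input shape: (26, 5, 290, 133)
  -> after Conv2d 7x7 stride=1: (26, 40, 290, 133)
Output shape: (26, 40, 144, 66)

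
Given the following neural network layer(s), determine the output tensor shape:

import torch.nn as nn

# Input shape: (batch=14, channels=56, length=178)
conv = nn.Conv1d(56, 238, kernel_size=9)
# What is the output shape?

Input shape: (14, 56, 178)
Output shape: (14, 238, 170)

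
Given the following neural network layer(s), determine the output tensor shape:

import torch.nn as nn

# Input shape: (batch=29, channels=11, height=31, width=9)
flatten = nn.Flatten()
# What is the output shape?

Input shape: (29, 11, 31, 9)
Output shape: (29, 3069)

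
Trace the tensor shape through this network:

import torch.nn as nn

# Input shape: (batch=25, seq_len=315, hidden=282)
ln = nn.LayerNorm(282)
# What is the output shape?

Input shape: (25, 315, 282)
Output shape: (25, 315, 282)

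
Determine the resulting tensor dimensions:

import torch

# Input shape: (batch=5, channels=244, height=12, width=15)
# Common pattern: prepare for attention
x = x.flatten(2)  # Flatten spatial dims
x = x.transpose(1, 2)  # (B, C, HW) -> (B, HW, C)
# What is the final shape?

Input shape: (5, 244, 12, 15)
  -> after flatten(2): (5, 244, 180)
Output shape: (5, 180, 244)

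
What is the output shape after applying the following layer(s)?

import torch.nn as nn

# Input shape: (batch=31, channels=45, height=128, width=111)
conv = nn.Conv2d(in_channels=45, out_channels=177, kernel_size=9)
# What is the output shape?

Input shape: (31, 45, 128, 111)
Output shape: (31, 177, 120, 103)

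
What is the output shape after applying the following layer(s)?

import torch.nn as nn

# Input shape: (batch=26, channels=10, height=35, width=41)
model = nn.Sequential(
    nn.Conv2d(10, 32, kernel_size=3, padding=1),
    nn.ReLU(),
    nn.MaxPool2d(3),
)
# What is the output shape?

Input shape: (26, 10, 35, 41)
  -> after Conv2d: (26, 32, 35, 41)
  -> after ReLU: (26, 32, 35, 41)
Output shape: (26, 32, 11, 13)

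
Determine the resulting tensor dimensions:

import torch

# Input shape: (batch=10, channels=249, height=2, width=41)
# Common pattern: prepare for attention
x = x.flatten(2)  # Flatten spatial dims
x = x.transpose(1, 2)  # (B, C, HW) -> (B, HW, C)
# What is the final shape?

Input shape: (10, 249, 2, 41)
  -> after flatten(2): (10, 249, 82)
Output shape: (10, 82, 249)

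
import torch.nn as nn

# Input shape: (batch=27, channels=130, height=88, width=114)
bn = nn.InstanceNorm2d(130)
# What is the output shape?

Input shape: (27, 130, 88, 114)
Output shape: (27, 130, 88, 114)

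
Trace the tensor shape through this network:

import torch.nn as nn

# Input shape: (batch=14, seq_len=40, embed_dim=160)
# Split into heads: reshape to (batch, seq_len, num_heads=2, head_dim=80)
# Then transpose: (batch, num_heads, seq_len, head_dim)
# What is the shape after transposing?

Input shape: (14, 40, 160)
  -> after reshape: (14, 40, 2, 80)
Output shape: (14, 2, 40, 80)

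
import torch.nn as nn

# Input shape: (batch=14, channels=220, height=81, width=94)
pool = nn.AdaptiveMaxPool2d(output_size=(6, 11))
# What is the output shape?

Input shape: (14, 220, 81, 94)
Output shape: (14, 220, 6, 11)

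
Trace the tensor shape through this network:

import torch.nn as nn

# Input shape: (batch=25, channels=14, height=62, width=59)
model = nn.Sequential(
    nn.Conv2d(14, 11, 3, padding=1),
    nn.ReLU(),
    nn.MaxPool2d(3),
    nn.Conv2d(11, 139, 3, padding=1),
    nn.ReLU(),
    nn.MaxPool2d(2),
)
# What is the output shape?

Input shape: (25, 14, 62, 59)
  -> after first Conv2d: (25, 11, 62, 59)
  -> after first MaxPool2d: (25, 11, 20, 19)
  -> after second Conv2d: (25, 139, 20, 19)
Output shape: (25, 139, 10, 9)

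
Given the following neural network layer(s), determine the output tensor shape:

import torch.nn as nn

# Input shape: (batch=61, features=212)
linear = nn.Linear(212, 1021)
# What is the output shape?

Input shape: (61, 212)
Output shape: (61, 1021)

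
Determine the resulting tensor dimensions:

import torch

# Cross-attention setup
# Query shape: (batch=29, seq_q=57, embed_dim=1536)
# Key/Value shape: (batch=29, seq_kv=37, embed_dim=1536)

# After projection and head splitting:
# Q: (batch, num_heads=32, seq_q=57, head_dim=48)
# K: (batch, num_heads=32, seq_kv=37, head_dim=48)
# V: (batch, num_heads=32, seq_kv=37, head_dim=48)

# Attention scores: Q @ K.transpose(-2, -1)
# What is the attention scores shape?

Input shape: (29, 57, 1536)
Output shape: (29, 32, 57, 37)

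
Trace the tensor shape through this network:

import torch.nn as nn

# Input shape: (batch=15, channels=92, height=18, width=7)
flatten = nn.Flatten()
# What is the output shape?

Input shape: (15, 92, 18, 7)
Output shape: (15, 11592)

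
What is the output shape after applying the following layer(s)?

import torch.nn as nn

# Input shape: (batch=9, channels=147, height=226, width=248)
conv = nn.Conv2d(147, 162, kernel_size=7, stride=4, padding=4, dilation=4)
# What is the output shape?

Input shape: (9, 147, 226, 248)
Output shape: (9, 162, 53, 58)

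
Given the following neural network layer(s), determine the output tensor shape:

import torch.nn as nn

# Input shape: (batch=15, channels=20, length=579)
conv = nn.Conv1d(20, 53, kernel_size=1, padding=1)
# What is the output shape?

Input shape: (15, 20, 579)
Output shape: (15, 53, 581)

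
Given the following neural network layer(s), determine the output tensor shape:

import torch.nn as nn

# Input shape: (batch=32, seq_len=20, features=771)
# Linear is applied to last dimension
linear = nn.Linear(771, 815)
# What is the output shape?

Input shape: (32, 20, 771)
Output shape: (32, 20, 815)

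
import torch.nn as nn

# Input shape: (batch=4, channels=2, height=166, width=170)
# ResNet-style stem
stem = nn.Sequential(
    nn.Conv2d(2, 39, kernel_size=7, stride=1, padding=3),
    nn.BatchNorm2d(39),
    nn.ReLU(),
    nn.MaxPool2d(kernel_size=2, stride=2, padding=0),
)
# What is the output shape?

Input shape: (4, 2, 166, 170)
  -> after Conv2d 7x7 stride=1: (4, 39, 166, 170)
Output shape: (4, 39, 83, 85)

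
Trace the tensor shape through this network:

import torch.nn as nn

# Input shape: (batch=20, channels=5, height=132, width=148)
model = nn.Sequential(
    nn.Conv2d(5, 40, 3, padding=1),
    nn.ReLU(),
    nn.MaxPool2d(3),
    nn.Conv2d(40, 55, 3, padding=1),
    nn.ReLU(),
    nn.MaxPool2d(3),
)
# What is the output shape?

Input shape: (20, 5, 132, 148)
  -> after first Conv2d: (20, 40, 132, 148)
  -> after first MaxPool2d: (20, 40, 44, 49)
  -> after second Conv2d: (20, 55, 44, 49)
Output shape: (20, 55, 14, 16)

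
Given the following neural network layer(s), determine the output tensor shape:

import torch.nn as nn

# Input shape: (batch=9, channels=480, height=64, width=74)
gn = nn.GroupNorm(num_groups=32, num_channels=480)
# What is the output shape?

Input shape: (9, 480, 64, 74)
Output shape: (9, 480, 64, 74)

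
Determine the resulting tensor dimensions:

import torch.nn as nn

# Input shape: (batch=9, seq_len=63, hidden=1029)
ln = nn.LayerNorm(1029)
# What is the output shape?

Input shape: (9, 63, 1029)
Output shape: (9, 63, 1029)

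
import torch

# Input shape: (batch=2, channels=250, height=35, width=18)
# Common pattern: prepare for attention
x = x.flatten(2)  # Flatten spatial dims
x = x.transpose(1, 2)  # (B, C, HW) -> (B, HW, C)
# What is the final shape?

Input shape: (2, 250, 35, 18)
  -> after flatten(2): (2, 250, 630)
Output shape: (2, 630, 250)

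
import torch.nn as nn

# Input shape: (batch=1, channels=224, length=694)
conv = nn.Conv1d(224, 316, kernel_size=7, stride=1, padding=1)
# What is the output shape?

Input shape: (1, 224, 694)
Output shape: (1, 316, 690)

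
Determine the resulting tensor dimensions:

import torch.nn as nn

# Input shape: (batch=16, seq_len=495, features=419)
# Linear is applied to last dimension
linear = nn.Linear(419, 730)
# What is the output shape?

Input shape: (16, 495, 419)
Output shape: (16, 495, 730)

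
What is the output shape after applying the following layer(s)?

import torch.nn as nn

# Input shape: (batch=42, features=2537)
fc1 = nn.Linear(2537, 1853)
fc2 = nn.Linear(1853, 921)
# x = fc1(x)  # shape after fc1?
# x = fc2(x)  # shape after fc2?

Input shape: (42, 2537)
  -> after fc1: (42, 1853)
Output shape: (42, 921)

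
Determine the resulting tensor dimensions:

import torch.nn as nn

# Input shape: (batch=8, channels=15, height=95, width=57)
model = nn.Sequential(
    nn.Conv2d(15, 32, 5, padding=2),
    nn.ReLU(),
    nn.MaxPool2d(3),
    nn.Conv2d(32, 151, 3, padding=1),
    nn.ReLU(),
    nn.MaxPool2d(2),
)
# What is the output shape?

Input shape: (8, 15, 95, 57)
  -> after first Conv2d: (8, 32, 95, 57)
  -> after first MaxPool2d: (8, 32, 31, 19)
  -> after second Conv2d: (8, 151, 31, 19)
Output shape: (8, 151, 15, 9)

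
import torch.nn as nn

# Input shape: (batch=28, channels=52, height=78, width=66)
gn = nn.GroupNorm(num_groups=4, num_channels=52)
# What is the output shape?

Input shape: (28, 52, 78, 66)
Output shape: (28, 52, 78, 66)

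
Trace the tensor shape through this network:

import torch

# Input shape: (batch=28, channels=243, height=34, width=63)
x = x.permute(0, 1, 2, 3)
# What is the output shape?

Input shape: (28, 243, 34, 63)
Output shape: (28, 243, 34, 63)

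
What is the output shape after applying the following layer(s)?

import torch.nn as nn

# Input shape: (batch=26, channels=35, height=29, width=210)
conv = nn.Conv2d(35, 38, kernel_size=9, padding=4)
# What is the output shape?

Input shape: (26, 35, 29, 210)
Output shape: (26, 38, 29, 210)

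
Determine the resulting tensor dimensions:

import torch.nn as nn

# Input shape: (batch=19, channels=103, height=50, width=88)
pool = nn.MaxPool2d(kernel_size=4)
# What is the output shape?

Input shape: (19, 103, 50, 88)
Output shape: (19, 103, 12, 22)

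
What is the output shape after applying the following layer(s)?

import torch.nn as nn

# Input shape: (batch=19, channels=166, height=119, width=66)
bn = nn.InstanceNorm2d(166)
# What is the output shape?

Input shape: (19, 166, 119, 66)
Output shape: (19, 166, 119, 66)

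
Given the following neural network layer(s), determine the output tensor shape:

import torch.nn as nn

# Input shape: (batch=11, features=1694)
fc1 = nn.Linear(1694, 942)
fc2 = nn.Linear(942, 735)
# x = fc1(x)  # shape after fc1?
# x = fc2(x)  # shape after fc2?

Input shape: (11, 1694)
  -> after fc1: (11, 942)
Output shape: (11, 735)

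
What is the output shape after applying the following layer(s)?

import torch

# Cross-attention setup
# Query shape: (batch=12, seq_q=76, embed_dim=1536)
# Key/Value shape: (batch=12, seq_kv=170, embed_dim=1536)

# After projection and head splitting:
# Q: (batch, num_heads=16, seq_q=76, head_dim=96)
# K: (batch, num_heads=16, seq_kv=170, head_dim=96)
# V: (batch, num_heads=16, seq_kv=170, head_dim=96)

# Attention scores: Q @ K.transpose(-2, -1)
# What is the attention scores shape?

Input shape: (12, 76, 1536)
Output shape: (12, 16, 76, 170)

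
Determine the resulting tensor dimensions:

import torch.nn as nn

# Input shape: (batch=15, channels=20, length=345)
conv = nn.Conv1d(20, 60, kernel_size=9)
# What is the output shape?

Input shape: (15, 20, 345)
Output shape: (15, 60, 337)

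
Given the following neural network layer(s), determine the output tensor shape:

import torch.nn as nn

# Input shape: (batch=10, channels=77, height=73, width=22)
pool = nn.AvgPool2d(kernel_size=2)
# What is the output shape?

Input shape: (10, 77, 73, 22)
Output shape: (10, 77, 36, 11)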